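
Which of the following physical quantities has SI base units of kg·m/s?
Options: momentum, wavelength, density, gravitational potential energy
Checking the SI base units of each option:
  momentum (p = mv): kg·m/s  ✓ matches
  wavelength (λ = v/f): m  ✗
  density (ρ = m/V): kg/m³  ✗
  gravitational potential energy (U = -GMm/r): kg·m²/s²  ✗

Only momentum has units kg·m/s.

Answer: momentum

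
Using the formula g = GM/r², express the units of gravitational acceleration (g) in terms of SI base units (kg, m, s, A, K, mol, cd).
Units of each symbol in g = GM/r²:
  G (gravitational constant): m³/(kg·s²)
  M (mass): kg
  r (distance): m  → to the power 2 in the denominator, contributes 1/m²

Multiplying the contributions: [m³/(kg·s²)] · [kg] · [1/m²]
Adding exponents of each base unit: m: 1, s: -2
SI base units of gravitational acceleration: m/s²

Answer: m/s²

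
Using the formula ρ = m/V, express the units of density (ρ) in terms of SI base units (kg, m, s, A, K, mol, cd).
Units of each symbol in ρ = m/V:
  m (mass): kg
  V (volume): m³  → in the denominator, contributes 1/m³

Multiplying the contributions: [kg] · [1/m³]
Adding exponents of each base unit: kg: 1, m: -3
SI base units of density: kg/m³

Answer: kg/m³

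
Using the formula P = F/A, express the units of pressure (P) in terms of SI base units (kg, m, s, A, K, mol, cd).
Units of each symbol in P = F/A:
  F (force): kg·m/s²
  A (area): m²  → in the denominator, contributes 1/m²

Multiplying the contributions: [kg·m/s²] · [1/m²]
Adding exponents of each base unit: kg: 1, m: -1, s: -2
SI base units of pressure: kg/(m·s²)

Answer: kg/(m·s²)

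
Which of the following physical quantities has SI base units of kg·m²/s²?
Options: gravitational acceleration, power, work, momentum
Checking the SI base units of each option:
  gravitational acceleration (g = GM/r²): m/s²  ✗
  power (P = W/t): kg·m²/s³  ✗
  work (W = Fd): kg·m²/s²  ✓ matches
  momentum (p = mv): kg·m/s  ✗

Only work has units kg·m²/s².

Answer: work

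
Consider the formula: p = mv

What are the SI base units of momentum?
Units of each symbol in p = mv:
  m (mass): kg
  v (velocity): m/s

Multiplying the contributions: [kg] · [m/s]
Adding exponents of each base unit: kg: 1, m: 1, s: -1
SI base units of momentum: kg·m/s

Answer: kg·m/s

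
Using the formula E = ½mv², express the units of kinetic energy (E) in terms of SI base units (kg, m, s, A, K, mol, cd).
Units of each symbol in E = ½mv²:
  m (mass): kg
  v (speed): m/s  → to the power 2, contributes m²/s²
  The factor ½ is dimensionless.

Multiplying the contributions: [kg] · [m²/s²]
Adding exponents of each base unit: kg: 1, m: 2, s: -2
SI base units of kinetic energy: kg·m²/s²

Answer: kg·m²/s²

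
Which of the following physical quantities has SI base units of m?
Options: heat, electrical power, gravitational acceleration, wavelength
Checking the SI base units of each option:
  heat (Q = mcΔT): kg·m²/s²  ✗
  electrical power (P = IV): kg·m²/s³  ✗
  gravitational acceleration (g = GM/r²): m/s²  ✗
  wavelength (λ = v/f): m  ✓ matches

Only wavelength has units m.

Answer: wavelength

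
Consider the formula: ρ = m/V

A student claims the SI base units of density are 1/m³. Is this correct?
Units of each symbol in ρ = m/V:
  m (mass): kg
  V (volume): m³  → in the denominator, contributes 1/m³

Multiplying the contributions: [kg] · [1/m³]
Adding exponents of each base unit: kg: 1, m: -3
SI base units of density: kg/m³

The claimed units 1/m³ (exponents m: -3) do not match the derived units kg/m³ (exponents kg: 1, m: -3), so the claim is incorrect.

Answer: No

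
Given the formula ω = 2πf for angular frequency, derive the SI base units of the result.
Units of each symbol in ω = 2πf:
  f (frequency): 1/s
  The factor 2π is dimensionless.

Multiplying the contributions: [1/s]
Adding exponents of each base unit: s: -1
SI base units of angular frequency: 1/s

Answer: 1/s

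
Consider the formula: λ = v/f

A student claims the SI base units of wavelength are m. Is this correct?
Units of each symbol in λ = v/f:
  v (wave speed): m/s
  f (frequency): 1/s  → in the denominator, contributes s

Multiplying the contributions: [m/s] · [s]
Adding exponents of each base unit: m: 1
SI base units of wavelength: m

The claimed units m match the derived units, so the claim is correct.

Answer: Yes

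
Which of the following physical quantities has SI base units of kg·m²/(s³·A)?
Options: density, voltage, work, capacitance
Checking the SI base units of each option:
  density (ρ = m/V): kg/m³  ✗
  voltage (V = IR): kg·m²/(s³·A)  ✓ matches
  work (W = Fd): kg·m²/s²  ✗
  capacitance (C = Q/V): s⁴·A²/(kg·m²)  ✗

Only voltage has units kg·m²/(s³·A).

Answer: voltage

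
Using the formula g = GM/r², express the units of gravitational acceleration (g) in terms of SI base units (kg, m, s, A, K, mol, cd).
Units of each symbol in g = GM/r²:
  G (gravitational constant): m³/(kg·s²)
  M (mass): kg
  r (distance): m  → to the power 2 in the denominator, contributes 1/m²

Multiplying the contributions: [m³/(kg·s²)] · [kg] · [1/m²]
Adding exponents of each base unit: m: 1, s: -2
SI base units of gravitational acceleration: m/s²

Answer: m/s²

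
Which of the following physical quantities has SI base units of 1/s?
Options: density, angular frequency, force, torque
Checking the SI base units of each option:
  density (ρ = m/V): kg/m³  ✗
  angular frequency (ω = 2πf): 1/s  ✓ matches
  force (F = ma): kg·m/s²  ✗
  torque (τ = Fr): kg·m²/s²  ✗

Only angular frequency has units 1/s.

Answer: angular frequency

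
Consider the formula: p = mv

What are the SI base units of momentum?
Units of each symbol in p = mv:
  m (mass): kg
  v (velocity): m/s

Multiplying the contributions: [kg] · [m/s]
Adding exponents of each base unit: kg: 1, m: 1, s: -1
SI base units of momentum: kg·m/s

Answer: kg·m/s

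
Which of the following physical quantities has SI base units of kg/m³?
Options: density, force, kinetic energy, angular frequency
Checking the SI base units of each option:
  density (ρ = m/V): kg/m³  ✓ matches
  force (F = ma): kg·m/s²  ✗
  kinetic energy (E = ½mv²): kg·m²/s²  ✗
  angular frequency (ω = 2πf): 1/s  ✗

Only density has units kg/m³.

Answer: density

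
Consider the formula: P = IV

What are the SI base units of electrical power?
Units of each symbol in P = IV:
  I (current): A
  V (voltage, in volts): kg·m²/(s³·A)

Multiplying the contributions: [A] · [kg·m²/(s³·A)]
Adding exponents of each base unit: kg: 1, m: 2, s: -3
SI base units of electrical power: kg·m²/s³

Answer: kg·m²/s³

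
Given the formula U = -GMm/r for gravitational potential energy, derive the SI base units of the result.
Units of each symbol in U = -GMm/r:
  G (gravitational constant): m³/(kg·s²)
  M (mass): kg
  m (mass): kg
  r (distance): m  → in the denominator, contributes 1/m
  The minus sign does not affect the units.

Multiplying the contributions: [m³/(kg·s²)] · [kg] · [kg] · [1/m]
Adding exponents of each base unit: kg: 1, m: 2, s: -2
SI base units of gravitational potential energy: kg·m²/s²

Answer: kg·m²/s²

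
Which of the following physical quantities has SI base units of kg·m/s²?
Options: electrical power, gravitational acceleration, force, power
Checking the SI base units of each option:
  electrical power (P = IV): kg·m²/s³  ✗
  gravitational acceleration (g = GM/r²): m/s²  ✗
  force (F = ma): kg·m/s²  ✓ matches
  power (P = W/t): kg·m²/s³  ✗

Only force has units kg·m/s².

Answer: force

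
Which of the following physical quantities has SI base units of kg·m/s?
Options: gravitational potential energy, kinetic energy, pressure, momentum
Checking the SI base units of each option:
  gravitational potential energy (U = -GMm/r): kg·m²/s²  ✗
  kinetic energy (E = ½mv²): kg·m²/s²  ✗
  pressure (P = F/A): kg/(m·s²)  ✗
  momentum (p = mv): kg·m/s  ✓ matches

Only momentum has units kg·m/s.

Answer: momentum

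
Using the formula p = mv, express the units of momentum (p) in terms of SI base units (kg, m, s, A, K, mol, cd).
Units of each symbol in p = mv:
  m (mass): kg
  v (velocity): m/s

Multiplying the contributions: [kg] · [m/s]
Adding exponents of each base unit: kg: 1, m: 1, s: -1
SI base units of momentum: kg·m/s

Answer: kg·m/s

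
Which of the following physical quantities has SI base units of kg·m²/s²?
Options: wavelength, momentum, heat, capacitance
Checking the SI base units of each option:
  wavelength (λ = v/f): m  ✗
  momentum (p = mv): kg·m/s  ✗
  heat (Q = mcΔT): kg·m²/s²  ✓ matches
  capacitance (C = Q/V): s⁴·A²/(kg·m²)  ✗

Only heat has units kg·m²/s².

Answer: heat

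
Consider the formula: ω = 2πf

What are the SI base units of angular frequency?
Units of each symbol in ω = 2πf:
  f (frequency): 1/s
  The factor 2π is dimensionless.

Multiplying the contributions: [1/s]
Adding exponents of each base unit: s: -1
SI base units of angular frequency: 1/s

Answer: 1/s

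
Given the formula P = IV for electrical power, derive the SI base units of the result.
Units of each symbol in P = IV:
  I (current): A
  V (voltage, in volts): kg·m²/(s³·A)

Multiplying the contributions: [A] · [kg·m²/(s³·A)]
Adding exponents of each base unit: kg: 1, m: 2, s: -3
SI base units of electrical power: kg·m²/s³

Answer: kg·m²/s³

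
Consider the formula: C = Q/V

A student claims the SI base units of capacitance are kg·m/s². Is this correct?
Units of each symbol in C = Q/V:
  Q (charge, in coulombs): s·A
  V (voltage, in volts): kg·m²/(s³·A)  → in the denominator, contributes s³·A/(kg·m²)

Multiplying the contributions: [s·A] · [s³·A/(kg·m²)]
Adding exponents of each base unit: kg: -1, m: -2, s: 4, A: 2
SI base units of capacitance: s⁴·A²/(kg·m²)

The claimed units kg·m/s² (exponents kg: 1, m: 1, s: -2) do not match the derived units s⁴·A²/(kg·m²) (exponents kg: -1, m: -2, s: 4, A: 2), so the claim is incorrect.

Answer: No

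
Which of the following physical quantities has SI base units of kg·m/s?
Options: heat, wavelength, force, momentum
Checking the SI base units of each option:
  heat (Q = mcΔT): kg·m²/s²  ✗
  wavelength (λ = v/f): m  ✗
  force (F = ma): kg·m/s²  ✗
  momentum (p = mv): kg·m/s  ✓ matches

Only momentum has units kg·m/s.

Answer: momentum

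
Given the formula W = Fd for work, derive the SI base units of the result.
Units of each symbol in W = Fd:
  F (force): kg·m/s²
  d (displacement): m

Multiplying the contributions: [kg·m/s²] · [m]
Adding exponents of each base unit: kg: 1, m: 2, s: -2
SI base units of work: kg·m²/s²

Answer: kg·m²/s²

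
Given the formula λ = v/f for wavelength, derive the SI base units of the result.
Units of each symbol in λ = v/f:
  v (wave speed): m/s
  f (frequency): 1/s  → in the denominator, contributes s

Multiplying the contributions: [m/s] · [s]
Adding exponents of each base unit: m: 1
SI base units of wavelength: m

Answer: m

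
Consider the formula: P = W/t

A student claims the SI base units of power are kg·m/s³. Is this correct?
Units of each symbol in P = W/t:
  W (work): kg·m²/s²
  t (time): s  → in the denominator, contributes 1/s

Multiplying the contributions: [kg·m²/s²] · [1/s]
Adding exponents of each base unit: kg: 1, m: 2, s: -3
SI base units of power: kg·m²/s³

The claimed units kg·m/s³ (exponents kg: 1, m: 1, s: -3) do not match the derived units kg·m²/s³ (exponents kg: 1, m: 2, s: -3), so the claim is incorrect.

Answer: No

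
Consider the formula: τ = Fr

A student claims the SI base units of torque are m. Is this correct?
Units of each symbol in τ = Fr:
  F (force): kg·m/s²
  r (lever arm): m

Multiplying the contributions: [kg·m/s²] · [m]
Adding exponents of each base unit: kg: 1, m: 2, s: -2
SI base units of torque: kg·m²/s²

The claimed units m (exponents m: 1) do not match the derived units kg·m²/s² (exponents kg: 1, m: 2, s: -2), so the claim is incorrect.

Answer: No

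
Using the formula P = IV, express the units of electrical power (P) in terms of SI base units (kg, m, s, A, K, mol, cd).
Units of each symbol in P = IV:
  I (current): A
  V (voltage, in volts): kg·m²/(s³·A)

Multiplying the contributions: [A] · [kg·m²/(s³·A)]
Adding exponents of each base unit: kg: 1, m: 2, s: -3
SI base units of electrical power: kg·m²/s³

Answer: kg·m²/s³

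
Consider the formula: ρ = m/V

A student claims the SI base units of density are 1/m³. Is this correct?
Units of each symbol in ρ = m/V:
  m (mass): kg
  V (volume): m³  → in the denominator, contributes 1/m³

Multiplying the contributions: [kg] · [1/m³]
Adding exponents of each base unit: kg: 1, m: -3
SI base units of density: kg/m³

The claimed units 1/m³ (exponents m: -3) do not match the derived units kg/m³ (exponents kg: 1, m: -3), so the claim is incorrect.

Answer: No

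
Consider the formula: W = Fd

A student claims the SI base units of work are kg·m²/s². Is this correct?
Units of each symbol in W = Fd:
  F (force): kg·m/s²
  d (displacement): m

Multiplying the contributions: [kg·m/s²] · [m]
Adding exponents of each base unit: kg: 1, m: 2, s: -2
SI base units of work: kg·m²/s²

The claimed units kg·m²/s² match the derived units, so the claim is correct.

Answer: Yes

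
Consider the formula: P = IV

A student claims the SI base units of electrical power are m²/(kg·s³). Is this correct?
Units of each symbol in P = IV:
  I (current): A
  V (voltage, in volts): kg·m²/(s³·A)

Multiplying the contributions: [A] · [kg·m²/(s³·A)]
Adding exponents of each base unit: kg: 1, m: 2, s: -3
SI base units of electrical power: kg·m²/s³

The claimed units m²/(kg·s³) (exponents kg: -1, m: 2, s: -3) do not match the derived units kg·m²/s³ (exponents kg: 1, m: 2, s: -3), so the claim is incorrect.

Answer: No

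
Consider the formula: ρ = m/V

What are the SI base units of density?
Units of each symbol in ρ = m/V:
  m (mass): kg
  V (volume): m³  → in the denominator, contributes 1/m³

Multiplying the contributions: [kg] · [1/m³]
Adding exponents of each base unit: kg: 1, m: -3
SI base units of density: kg/m³

Answer: kg/m³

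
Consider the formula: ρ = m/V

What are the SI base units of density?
Units of each symbol in ρ = m/V:
  m (mass): kg
  V (volume): m³  → in the denominator, contributes 1/m³

Multiplying the contributions: [kg] · [1/m³]
Adding exponents of each base unit: kg: 1, m: -3
SI base units of density: kg/m³

Answer: kg/m³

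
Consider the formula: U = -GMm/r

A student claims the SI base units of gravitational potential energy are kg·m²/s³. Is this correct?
Units of each symbol in U = -GMm/r:
  G (gravitational constant): m³/(kg·s²)
  M (mass): kg
  m (mass): kg
  r (distance): m  → in the denominator, contributes 1/m
  The minus sign does not affect the units.

Multiplying the contributions: [m³/(kg·s²)] · [kg] · [kg] · [1/m]
Adding exponents of each base unit: kg: 1, m: 2, s: -2
SI base units of gravitational potential energy: kg·m²/s²

The claimed units kg·m²/s³ (exponents kg: 1, m: 2, s: -3) do not match the derived units kg·m²/s² (exponents kg: 1, m: 2, s: -2), so the claim is incorrect.

Answer: No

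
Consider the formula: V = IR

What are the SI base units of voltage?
Units of each symbol in V = IR:
  I (current): A
  R (resistance, in ohms): kg·m²/(s³·A²)

Multiplying the contributions: [A] · [kg·m²/(s³·A²)]
Adding exponents of each base unit: kg: 1, m: 2, s: -3, A: -1
SI base units of voltage: kg·m²/(s³·A)

Answer: kg·m²/(s³·A)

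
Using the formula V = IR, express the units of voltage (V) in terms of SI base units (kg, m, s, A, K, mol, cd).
Units of each symbol in V = IR:
  I (current): A
  R (resistance, in ohms): kg·m²/(s³·A²)

Multiplying the contributions: [A] · [kg·m²/(s³·A²)]
Adding exponents of each base unit: kg: 1, m: 2, s: -3, A: -1
SI base units of voltage: kg·m²/(s³·A)

Answer: kg·m²/(s³·A)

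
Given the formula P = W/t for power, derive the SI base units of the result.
Units of each symbol in P = W/t:
  W (work): kg·m²/s²
  t (time): s  → in the denominator, contributes 1/s

Multiplying the contributions: [kg·m²/s²] · [1/s]
Adding exponents of each base unit: kg: 1, m: 2, s: -3
SI base units of power: kg·m²/s³

Answer: kg·m²/s³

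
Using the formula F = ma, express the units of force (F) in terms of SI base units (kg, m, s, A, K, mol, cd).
Units of each symbol in F = ma:
  m (mass): kg
  a (acceleration): m/s²

Multiplying the contributions: [kg] · [m/s²]
Adding exponents of each base unit: kg: 1, m: 1, s: -2
SI base units of force: kg·m/s²

Answer: kg·m/s²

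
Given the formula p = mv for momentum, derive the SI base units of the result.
Units of each symbol in p = mv:
  m (mass): kg
  v (velocity): m/s

Multiplying the contributions: [kg] · [m/s]
Adding exponents of each base unit: kg: 1, m: 1, s: -1
SI base units of momentum: kg·m/s

Answer: kg·m/s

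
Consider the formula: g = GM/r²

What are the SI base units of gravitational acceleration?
Units of each symbol in g = GM/r²:
  G (gravitational constant): m³/(kg·s²)
  M (mass): kg
  r (distance): m  → to the power 2 in the denominator, contributes 1/m²

Multiplying the contributions: [m³/(kg·s²)] · [kg] · [1/m²]
Adding exponents of each base unit: m: 1, s: -2
SI base units of gravitational acceleration: m/s²

Answer: m/s²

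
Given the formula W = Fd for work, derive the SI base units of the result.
Units of each symbol in W = Fd:
  F (force): kg·m/s²
  d (displacement): m

Multiplying the contributions: [kg·m/s²] · [m]
Adding exponents of each base unit: kg: 1, m: 2, s: -2
SI base units of work: kg·m²/s²

Answer: kg·m²/s²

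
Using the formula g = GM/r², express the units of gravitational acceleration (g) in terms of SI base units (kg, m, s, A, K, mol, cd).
Units of each symbol in g = GM/r²:
  G (gravitational constant): m³/(kg·s²)
  M (mass): kg
  r (distance): m  → to the power 2 in the denominator, contributes 1/m²

Multiplying the contributions: [m³/(kg·s²)] · [kg] · [1/m²]
Adding exponents of each base unit: m: 1, s: -2
SI base units of gravitational acceleration: m/s²

Answer: m/s²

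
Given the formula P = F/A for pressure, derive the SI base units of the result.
Units of each symbol in P = F/A:
  F (force): kg·m/s²
  A (area): m²  → in the denominator, contributes 1/m²

Multiplying the contributions: [kg·m/s²] · [1/m²]
Adding exponents of each base unit: kg: 1, m: -1, s: -2
SI base units of pressure: kg/(m·s²)

Answer: kg/(m·s²)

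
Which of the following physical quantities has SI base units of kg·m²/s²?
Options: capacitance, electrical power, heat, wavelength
Checking the SI base units of each option:
  capacitance (C = Q/V): s⁴·A²/(kg·m²)  ✗
  electrical power (P = IV): kg·m²/s³  ✗
  heat (Q = mcΔT): kg·m²/s²  ✓ matches
  wavelength (λ = v/f): m  ✗

Only heat has units kg·m²/s².

Answer: heat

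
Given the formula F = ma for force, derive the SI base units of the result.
Units of each symbol in F = ma:
  m (mass): kg
  a (acceleration): m/s²

Multiplying the contributions: [kg] · [m/s²]
Adding exponents of each base unit: kg: 1, m: 1, s: -2
SI base units of force: kg·m/s²

Answer: kg·m/s²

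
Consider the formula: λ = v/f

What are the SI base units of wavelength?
Units of each symbol in λ = v/f:
  v (wave speed): m/s
  f (frequency): 1/s  → in the denominator, contributes s

Multiplying the contributions: [m/s] · [s]
Adding exponents of each base unit: m: 1
SI base units of wavelength: m

Answer: m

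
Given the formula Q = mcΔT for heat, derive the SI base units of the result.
Units of each symbol in Q = mcΔT:
  m (mass): kg
  c (specific heat capacity, in J/(kg·K)): m²/(s²·K)
  ΔT (temperature change): K

Multiplying the contributions: [kg] · [m²/(s²·K)] · [K]
Adding exponents of each base unit: kg: 1, m: 2, s: -2
SI base units of heat: kg·m²/s²

Answer: kg·m²/s²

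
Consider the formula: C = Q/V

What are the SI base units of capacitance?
Units of each symbol in C = Q/V:
  Q (charge, in coulombs): s·A
  V (voltage, in volts): kg·m²/(s³·A)  → in the denominator, contributes s³·A/(kg·m²)

Multiplying the contributions: [s·A] · [s³·A/(kg·m²)]
Adding exponents of each base unit: kg: -1, m: -2, s: 4, A: 2
SI base units of capacitance: s⁴·A²/(kg·m²)

Answer: s⁴·A²/(kg·m²)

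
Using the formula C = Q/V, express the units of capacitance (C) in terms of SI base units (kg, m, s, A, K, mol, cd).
Units of each symbol in C = Q/V:
  Q (charge, in coulombs): s·A
  V (voltage, in volts): kg·m²/(s³·A)  → in the denominator, contributes s³·A/(kg·m²)

Multiplying the contributions: [s·A] · [s³·A/(kg·m²)]
Adding exponents of each base unit: kg: -1, m: -2, s: 4, A: 2
SI base units of capacitance: s⁴·A²/(kg·m²)

Answer: s⁴·A²/(kg·m²)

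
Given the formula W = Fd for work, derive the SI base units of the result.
Units of each symbol in W = Fd:
  F (force): kg·m/s²
  d (displacement): m

Multiplying the contributions: [kg·m/s²] · [m]
Adding exponents of each base unit: kg: 1, m: 2, s: -2
SI base units of work: kg·m²/s²

Answer: kg·m²/s²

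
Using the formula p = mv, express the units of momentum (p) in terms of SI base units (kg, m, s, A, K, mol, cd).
Units of each symbol in p = mv:
  m (mass): kg
  v (velocity): m/s

Multiplying the contributions: [kg] · [m/s]
Adding exponents of each base unit: kg: 1, m: 1, s: -1
SI base units of momentum: kg·m/s

Answer: kg·m/s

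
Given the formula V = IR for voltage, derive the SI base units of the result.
Units of each symbol in V = IR:
  I (current): A
  R (resistance, in ohms): kg·m²/(s³·A²)

Multiplying the contributions: [A] · [kg·m²/(s³·A²)]
Adding exponents of each base unit: kg: 1, m: 2, s: -3, A: -1
SI base units of voltage: kg·m²/(s³·A)

Answer: kg·m²/(s³·A)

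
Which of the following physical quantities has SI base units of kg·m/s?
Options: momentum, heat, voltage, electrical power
Checking the SI base units of each option:
  momentum (p = mv): kg·m/s  ✓ matches
  heat (Q = mcΔT): kg·m²/s²  ✗
  voltage (V = IR): kg·m²/(s³·A)  ✗
  electrical power (P = IV): kg·m²/s³  ✗

Only momentum has units kg·m/s.

Answer: momentum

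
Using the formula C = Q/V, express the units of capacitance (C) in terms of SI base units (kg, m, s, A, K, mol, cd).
Units of each symbol in C = Q/V:
  Q (charge, in coulombs): s·A
  V (voltage, in volts): kg·m²/(s³·A)  → in the denominator, contributes s³·A/(kg·m²)

Multiplying the contributions: [s·A] · [s³·A/(kg·m²)]
Adding exponents of each base unit: kg: -1, m: -2, s: 4, A: 2
SI base units of capacitance: s⁴·A²/(kg·m²)

Answer: s⁴·A²/(kg·m²)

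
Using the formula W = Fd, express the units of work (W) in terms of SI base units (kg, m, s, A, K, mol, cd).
Units of each symbol in W = Fd:
  F (force): kg·m/s²
  d (displacement): m

Multiplying the contributions: [kg·m/s²] · [m]
Adding exponents of each base unit: kg: 1, m: 2, s: -2
SI base units of work: kg·m²/s²

Answer: kg·m²/s²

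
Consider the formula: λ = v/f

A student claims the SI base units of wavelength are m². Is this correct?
Units of each symbol in λ = v/f:
  v (wave speed): m/s
  f (frequency): 1/s  → in the denominator, contributes s

Multiplying the contributions: [m/s] · [s]
Adding exponents of each base unit: m: 1
SI base units of wavelength: m

The claimed units m² (exponents m: 2) do not match the derived units m (exponents m: 1), so the claim is incorrect.

Answer: No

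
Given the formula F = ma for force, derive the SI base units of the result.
Units of each symbol in F = ma:
  m (mass): kg
  a (acceleration): m/s²

Multiplying the contributions: [kg] · [m/s²]
Adding exponents of each base unit: kg: 1, m: 1, s: -2
SI base units of force: kg·m/s²

Answer: kg·m/s²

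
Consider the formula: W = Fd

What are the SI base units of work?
Units of each symbol in W = Fd:
  F (force): kg·m/s²
  d (displacement): m

Multiplying the contributions: [kg·m/s²] · [m]
Adding exponents of each base unit: kg: 1, m: 2, s: -2
SI base units of work: kg·m²/s²

Answer: kg·m²/s²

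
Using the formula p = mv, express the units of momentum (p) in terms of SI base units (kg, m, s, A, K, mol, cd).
Units of each symbol in p = mv:
  m (mass): kg
  v (velocity): m/s

Multiplying the contributions: [kg] · [m/s]
Adding exponents of each base unit: kg: 1, m: 1, s: -1
SI base units of momentum: kg·m/s

Answer: kg·m/s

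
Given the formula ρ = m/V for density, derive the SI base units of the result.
Units of each symbol in ρ = m/V:
  m (mass): kg
  V (volume): m³  → in the denominator, contributes 1/m³

Multiplying the contributions: [kg] · [1/m³]
Adding exponents of each base unit: kg: 1, m: -3
SI base units of density: kg/m³

Answer: kg/m³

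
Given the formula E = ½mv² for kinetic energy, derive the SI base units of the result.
Units of each symbol in E = ½mv²:
  m (mass): kg
  v (speed): m/s  → to the power 2, contributes m²/s²
  The factor ½ is dimensionless.

Multiplying the contributions: [kg] · [m²/s²]
Adding exponents of each base unit: kg: 1, m: 2, s: -2
SI base units of kinetic energy: kg·m²/s²

Answer: kg·m²/s²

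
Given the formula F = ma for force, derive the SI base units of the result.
Units of each symbol in F = ma:
  m (mass): kg
  a (acceleration): m/s²

Multiplying the contributions: [kg] · [m/s²]
Adding exponents of each base unit: kg: 1, m: 1, s: -2
SI base units of force: kg·m/s²

Answer: kg·m/s²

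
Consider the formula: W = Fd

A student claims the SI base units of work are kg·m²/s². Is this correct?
Units of each symbol in W = Fd:
  F (force): kg·m/s²
  d (displacement): m

Multiplying the contributions: [kg·m/s²] · [m]
Adding exponents of each base unit: kg: 1, m: 2, s: -2
SI base units of work: kg·m²/s²

The claimed units kg·m²/s² match the derived units, so the claim is correct.

Answer: Yes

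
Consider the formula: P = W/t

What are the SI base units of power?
Units of each symbol in P = W/t:
  W (work): kg·m²/s²
  t (time): s  → in the denominator, contributes 1/s

Multiplying the contributions: [kg·m²/s²] · [1/s]
Adding exponents of each base unit: kg: 1, m: 2, s: -3
SI base units of power: kg·m²/s³

Answer: kg·m²/s³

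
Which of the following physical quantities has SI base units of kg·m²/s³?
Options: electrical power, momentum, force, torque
Checking the SI base units of each option:
  electrical power (P = IV): kg·m²/s³  ✓ matches
  momentum (p = mv): kg·m/s  ✗
  force (F = ma): kg·m/s²  ✗
  torque (τ = Fr): kg·m²/s²  ✗

Only electrical power has units kg·m²/s³.

Answer: electrical power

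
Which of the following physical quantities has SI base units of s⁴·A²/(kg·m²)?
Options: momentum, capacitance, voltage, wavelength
Checking the SI base units of each option:
  momentum (p = mv): kg·m/s  ✗
  capacitance (C = Q/V): s⁴·A²/(kg·m²)  ✓ matches
  voltage (V = IR): kg·m²/(s³·A)  ✗
  wavelength (λ = v/f): m  ✗

Only capacitance has units s⁴·A²/(kg·m²).

Answer: capacitance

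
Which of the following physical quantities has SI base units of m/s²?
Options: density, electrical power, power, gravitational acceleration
Checking the SI base units of each option:
  density (ρ = m/V): kg/m³  ✗
  electrical power (P = IV): kg·m²/s³  ✗
  power (P = W/t): kg·m²/s³  ✗
  gravitational acceleration (g = GM/r²): m/s²  ✓ matches

Only gravitational acceleration has units m/s².

Answer: gravitational acceleration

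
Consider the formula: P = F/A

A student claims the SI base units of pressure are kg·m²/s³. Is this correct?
Units of each symbol in P = F/A:
  F (force): kg·m/s²
  A (area): m²  → in the denominator, contributes 1/m²

Multiplying the contributions: [kg·m/s²] · [1/m²]
Adding exponents of each base unit: kg: 1, m: -1, s: -2
SI base units of pressure: kg/(m·s²)

The claimed units kg·m²/s³ (exponents kg: 1, m: 2, s: -3) do not match the derived units kg/(m·s²) (exponents kg: 1, m: -1, s: -2), so the claim is incorrect.

Answer: No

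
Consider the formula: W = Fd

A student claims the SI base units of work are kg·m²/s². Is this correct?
Units of each symbol in W = Fd:
  F (force): kg·m/s²
  d (displacement): m

Multiplying the contributions: [kg·m/s²] · [m]
Adding exponents of each base unit: kg: 1, m: 2, s: -2
SI base units of work: kg·m²/s²

The claimed units kg·m²/s² match the derived units, so the claim is correct.

Answer: Yes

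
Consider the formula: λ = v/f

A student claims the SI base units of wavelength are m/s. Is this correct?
Units of each symbol in λ = v/f:
  v (wave speed): m/s
  f (frequency): 1/s  → in the denominator, contributes s

Multiplying the contributions: [m/s] · [s]
Adding exponents of each base unit: m: 1
SI base units of wavelength: m

The claimed units m/s (exponents m: 1, s: -1) do not match the derived units m (exponents m: 1), so the claim is incorrect.

Answer: No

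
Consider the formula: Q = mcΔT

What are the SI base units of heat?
Units of each symbol in Q = mcΔT:
  m (mass): kg
  c (specific heat capacity, in J/(kg·K)): m²/(s²·K)
  ΔT (temperature change): K

Multiplying the contributions: [kg] · [m²/(s²·K)] · [K]
Adding exponents of each base unit: kg: 1, m: 2, s: -2
SI base units of heat: kg·m²/s²

Answer: kg·m²/s²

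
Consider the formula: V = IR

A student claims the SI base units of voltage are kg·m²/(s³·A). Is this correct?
Units of each symbol in V = IR:
  I (current): A
  R (resistance, in ohms): kg·m²/(s³·A²)

Multiplying the contributions: [A] · [kg·m²/(s³·A²)]
Adding exponents of each base unit: kg: 1, m: 2, s: -3, A: -1
SI base units of voltage: kg·m²/(s³·A)

The claimed units kg·m²/(s³·A) match the derived units, so the claim is correct.

Answer: Yes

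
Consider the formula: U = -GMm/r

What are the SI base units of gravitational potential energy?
Units of each symbol in U = -GMm/r:
  G (gravitational constant): m³/(kg·s²)
  M (mass): kg
  m (mass): kg
  r (distance): m  → in the denominator, contributes 1/m
  The minus sign does not affect the units.

Multiplying the contributions: [m³/(kg·s²)] · [kg] · [kg] · [1/m]
Adding exponents of each base unit: kg: 1, m: 2, s: -2
SI base units of gravitational potential energy: kg·m²/s²

Answer: kg·m²/s²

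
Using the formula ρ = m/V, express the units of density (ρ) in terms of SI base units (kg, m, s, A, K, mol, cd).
Units of each symbol in ρ = m/V:
  m (mass): kg
  V (volume): m³  → in the denominator, contributes 1/m³

Multiplying the contributions: [kg] · [1/m³]
Adding exponents of each base unit: kg: 1, m: -3
SI base units of density: kg/m³

Answer: kg/m³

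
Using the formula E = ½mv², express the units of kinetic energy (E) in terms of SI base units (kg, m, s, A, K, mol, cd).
Units of each symbol in E = ½mv²:
  m (mass): kg
  v (speed): m/s  → to the power 2, contributes m²/s²
  The factor ½ is dimensionless.

Multiplying the contributions: [kg] · [m²/s²]
Adding exponents of each base unit: kg: 1, m: 2, s: -2
SI base units of kinetic energy: kg·m²/s²

Answer: kg·m²/s²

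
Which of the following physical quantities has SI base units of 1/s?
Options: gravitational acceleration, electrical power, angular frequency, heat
Checking the SI base units of each option:
  gravitational acceleration (g = GM/r²): m/s²  ✗
  electrical power (P = IV): kg·m²/s³  ✗
  angular frequency (ω = 2πf): 1/s  ✓ matches
  heat (Q = mcΔT): kg·m²/s²  ✗

Only angular frequency has units 1/s.

Answer: angular frequency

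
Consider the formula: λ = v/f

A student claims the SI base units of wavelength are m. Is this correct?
Units of each symbol in λ = v/f:
  v (wave speed): m/s
  f (frequency): 1/s  → in the denominator, contributes s

Multiplying the contributions: [m/s] · [s]
Adding exponents of each base unit: m: 1
SI base units of wavelength: m

The claimed units m match the derived units, so the claim is correct.

Answer: Yes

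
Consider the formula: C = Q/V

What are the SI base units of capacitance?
Units of each symbol in C = Q/V:
  Q (charge, in coulombs): s·A
  V (voltage, in volts): kg·m²/(s³·A)  → in the denominator, contributes s³·A/(kg·m²)

Multiplying the contributions: [s·A] · [s³·A/(kg·m²)]
Adding exponents of each base unit: kg: -1, m: -2, s: 4, A: 2
SI base units of capacitance: s⁴·A²/(kg·m²)

Answer: s⁴·A²/(kg·m²)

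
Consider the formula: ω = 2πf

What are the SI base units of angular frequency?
Units of each symbol in ω = 2πf:
  f (frequency): 1/s
  The factor 2π is dimensionless.

Multiplying the contributions: [1/s]
Adding exponents of each base unit: s: -1
SI base units of angular frequency: 1/s

Answer: 1/s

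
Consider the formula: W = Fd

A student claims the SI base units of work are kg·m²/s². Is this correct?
Units of each symbol in W = Fd:
  F (force): kg·m/s²
  d (displacement): m

Multiplying the contributions: [kg·m/s²] · [m]
Adding exponents of each base unit: kg: 1, m: 2, s: -2
SI base units of work: kg·m²/s²

The claimed units kg·m²/s² match the derived units, so the claim is correct.

Answer: Yes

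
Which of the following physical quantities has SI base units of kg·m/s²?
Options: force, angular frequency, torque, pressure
Checking the SI base units of each option:
  force (F = ma): kg·m/s²  ✓ matches
  angular frequency (ω = 2πf): 1/s  ✗
  torque (τ = Fr): kg·m²/s²  ✗
  pressure (P = F/A): kg/(m·s²)  ✗

Only force has units kg·m/s².

Answer: force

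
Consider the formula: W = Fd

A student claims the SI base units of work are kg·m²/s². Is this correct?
Units of each symbol in W = Fd:
  F (force): kg·m/s²
  d (displacement): m

Multiplying the contributions: [kg·m/s²] · [m]
Adding exponents of each base unit: kg: 1, m: 2, s: -2
SI base units of work: kg·m²/s²

The claimed units kg·m²/s² match the derived units, so the claim is correct.

Answer: Yes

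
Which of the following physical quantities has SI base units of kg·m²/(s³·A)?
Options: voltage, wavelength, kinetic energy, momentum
Checking the SI base units of each option:
  voltage (V = IR): kg·m²/(s³·A)  ✓ matches
  wavelength (λ = v/f): m  ✗
  kinetic energy (E = ½mv²): kg·m²/s²  ✗
  momentum (p = mv): kg·m/s  ✗

Only voltage has units kg·m²/(s³·A).

Answer: voltage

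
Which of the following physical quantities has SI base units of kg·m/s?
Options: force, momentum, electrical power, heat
Checking the SI base units of each option:
  force (F = ma): kg·m/s²  ✗
  momentum (p = mv): kg·m/s  ✓ matches
  electrical power (P = IV): kg·m²/s³  ✗
  heat (Q = mcΔT): kg·m²/s²  ✗

Only momentum has units kg·m/s.

Answer: momentum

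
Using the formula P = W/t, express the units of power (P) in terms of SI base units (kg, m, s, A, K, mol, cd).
Units of each symbol in P = W/t:
  W (work): kg·m²/s²
  t (time): s  → in the denominator, contributes 1/s

Multiplying the contributions: [kg·m²/s²] · [1/s]
Adding exponents of each base unit: kg: 1, m: 2, s: -3
SI base units of power: kg·m²/s³

Answer: kg·m²/s³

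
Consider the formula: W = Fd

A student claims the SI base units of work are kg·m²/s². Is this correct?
Units of each symbol in W = Fd:
  F (force): kg·m/s²
  d (displacement): m

Multiplying the contributions: [kg·m/s²] · [m]
Adding exponents of each base unit: kg: 1, m: 2, s: -2
SI base units of work: kg·m²/s²

The claimed units kg·m²/s² match the derived units, so the claim is correct.

Answer: Yes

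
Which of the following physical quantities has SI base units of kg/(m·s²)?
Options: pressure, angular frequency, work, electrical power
Checking the SI base units of each option:
  pressure (P = F/A): kg/(m·s²)  ✓ matches
  angular frequency (ω = 2πf): 1/s  ✗
  work (W = Fd): kg·m²/s²  ✗
  electrical power (P = IV): kg·m²/s³  ✗

Only pressure has units kg/(m·s²).

Answer: pressure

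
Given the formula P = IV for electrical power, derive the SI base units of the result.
Units of each symbol in P = IV:
  I (current): A
  V (voltage, in volts): kg·m²/(s³·A)

Multiplying the contributions: [A] · [kg·m²/(s³·A)]
Adding exponents of each base unit: kg: 1, m: 2, s: -3
SI base units of electrical power: kg·m²/s³

Answer: kg·m²/s³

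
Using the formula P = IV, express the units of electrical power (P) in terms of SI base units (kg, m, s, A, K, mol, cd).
Units of each symbol in P = IV:
  I (current): A
  V (voltage, in volts): kg·m²/(s³·A)

Multiplying the contributions: [A] · [kg·m²/(s³·A)]
Adding exponents of each base unit: kg: 1, m: 2, s: -3
SI base units of electrical power: kg·m²/s³

Answer: kg·m²/s³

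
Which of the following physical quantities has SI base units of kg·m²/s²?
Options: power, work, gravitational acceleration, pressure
Checking the SI base units of each option:
  power (P = W/t): kg·m²/s³  ✗
  work (W = Fd): kg·m²/s²  ✓ matches
  gravitational acceleration (g = GM/r²): m/s²  ✗
  pressure (P = F/A): kg/(m·s²)  ✗

Only work has units kg·m²/s².

Answer: work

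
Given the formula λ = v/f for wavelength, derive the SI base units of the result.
Units of each symbol in λ = v/f:
  v (wave speed): m/s
  f (frequency): 1/s  → in the denominator, contributes s

Multiplying the contributions: [m/s] · [s]
Adding exponents of each base unit: m: 1
SI base units of wavelength: m

Answer: m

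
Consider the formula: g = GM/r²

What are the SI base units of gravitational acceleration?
Units of each symbol in g = GM/r²:
  G (gravitational constant): m³/(kg·s²)
  M (mass): kg
  r (distance): m  → to the power 2 in the denominator, contributes 1/m²

Multiplying the contributions: [m³/(kg·s²)] · [kg] · [1/m²]
Adding exponents of each base unit: m: 1, s: -2
SI base units of gravitational acceleration: m/s²

Answer: m/s²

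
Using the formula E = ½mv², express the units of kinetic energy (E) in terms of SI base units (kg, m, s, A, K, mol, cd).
Units of each symbol in E = ½mv²:
  m (mass): kg
  v (speed): m/s  → to the power 2, contributes m²/s²
  The factor ½ is dimensionless.

Multiplying the contributions: [kg] · [m²/s²]
Adding exponents of each base unit: kg: 1, m: 2, s: -2
SI base units of kinetic energy: kg·m²/s²

Answer: kg·m²/s²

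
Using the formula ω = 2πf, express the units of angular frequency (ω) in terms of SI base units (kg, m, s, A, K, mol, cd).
Units of each symbol in ω = 2πf:
  f (frequency): 1/s
  The factor 2π is dimensionless.

Multiplying the contributions: [1/s]
Adding exponents of each base unit: s: -1
SI base units of angular frequency: 1/s

Answer: 1/s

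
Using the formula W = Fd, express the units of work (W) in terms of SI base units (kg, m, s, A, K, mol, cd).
Units of each symbol in W = Fd:
  F (force): kg·m/s²
  d (displacement): m

Multiplying the contributions: [kg·m/s²] · [m]
Adding exponents of each base unit: kg: 1, m: 2, s: -2
SI base units of work: kg·m²/s²

Answer: kg·m²/s²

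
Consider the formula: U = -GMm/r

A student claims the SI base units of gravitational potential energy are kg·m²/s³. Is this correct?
Units of each symbol in U = -GMm/r:
  G (gravitational constant): m³/(kg·s²)
  M (mass): kg
  m (mass): kg
  r (distance): m  → in the denominator, contributes 1/m
  The minus sign does not affect the units.

Multiplying the contributions: [m³/(kg·s²)] · [kg] · [kg] · [1/m]
Adding exponents of each base unit: kg: 1, m: 2, s: -2
SI base units of gravitational potential energy: kg·m²/s²

The claimed units kg·m²/s³ (exponents kg: 1, m: 2, s: -3) do not match the derived units kg·m²/s² (exponents kg: 1, m: 2, s: -2), so the claim is incorrect.

Answer: No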